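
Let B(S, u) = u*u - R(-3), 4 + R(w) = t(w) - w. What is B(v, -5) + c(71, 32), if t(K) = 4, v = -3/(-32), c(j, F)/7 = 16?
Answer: 134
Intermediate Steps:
c(j, F) = 112 (c(j, F) = 7*16 = 112)
v = 3/32 (v = -3*(-1/32) = 3/32 ≈ 0.093750)
R(w) = -w (R(w) = -4 + (4 - w) = -w)
B(S, u) = -3 + u**2 (B(S, u) = u*u - (-1)*(-3) = u**2 - 1*3 = u**2 - 3 = -3 + u**2)
B(v, -5) + c(71, 32) = (-3 + (-5)**2) + 112 = (-3 + 25) + 112 = 22 + 112 = 134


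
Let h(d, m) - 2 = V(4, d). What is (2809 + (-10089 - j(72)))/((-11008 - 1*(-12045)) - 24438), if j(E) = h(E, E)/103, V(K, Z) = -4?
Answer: 749838/2410303 ≈ 0.31110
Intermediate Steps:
h(d, m) = -2 (h(d, m) = 2 - 4 = -2)
j(E) = -2/103
(2809 + (-10089 - j(72)))/((-11008 - 1*(-12045)) - 24438) = (2809 + (-10089 - 1*(-2/103)))/((-11008 - 1*(-12045)) - 24438) = (2809 + (-10089 + 2/103))/((-11008 + 12045) - 24438) = (2809 - 1039165/103)/(1037 - 24438) = -749838/103/(-23401) = -749838/103*(-1/23401) = 749838/2410303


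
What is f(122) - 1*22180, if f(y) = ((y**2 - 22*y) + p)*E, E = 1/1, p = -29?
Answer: -10009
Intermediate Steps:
E = 1
f(y) = -29 + y**2 - 22*y (f(y) = ((y**2 - 22*y) - 29)*1 = (-29 + y**2 - 22*y)*1 = -29 + y**2 - 22*y)
f(122) - 1*22180 = (-29 + 122**2 - 22*122) - 1*22180 = (-29 + 14884 - 2684) - 22180 = 12171 - 22180 = -10009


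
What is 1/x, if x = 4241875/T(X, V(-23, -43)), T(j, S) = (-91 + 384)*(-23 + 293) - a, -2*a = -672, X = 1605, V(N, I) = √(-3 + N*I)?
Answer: 78774/4241875 ≈ 0.018571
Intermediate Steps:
V(N, I) = √(-3 + I*N)
a = 336 (a = -½*(-672) = 336)
T(j, S) = 78774 (T(j, S) = (-91 + 384)*(-23 + 293) - 1*336 = 293*270 - 336 = 79110 - 336 = 78774)
x = 4241875/78774 ≈ 53.849
1/x = 1/(4241875/78774) = 78774/4241875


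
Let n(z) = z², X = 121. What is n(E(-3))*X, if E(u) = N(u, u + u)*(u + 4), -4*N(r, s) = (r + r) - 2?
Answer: 484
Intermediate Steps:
N(r, s) = ½ - r/2 (N(r, s) = -((r + r) - 2)/4 = -(2*r - 2)/4 = -(-2 + 2*r)/4 = ½ - r/2)
E(u) = (½ - u/2)*(4 + u) (E(u) = (½ - u/2)*(u + 4) = (½ - u/2)*(4 + u))
n(E(-3))*X = (-(-1 - 3)*(4 - 3)/2)²*121 = (-½*(-4)*1)²*121 = 2²*121 = 4*121 = 484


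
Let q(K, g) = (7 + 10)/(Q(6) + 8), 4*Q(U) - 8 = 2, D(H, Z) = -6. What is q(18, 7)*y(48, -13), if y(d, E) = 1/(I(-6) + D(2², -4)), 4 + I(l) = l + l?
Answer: -17/231 ≈ -0.073593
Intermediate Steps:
I(l) = -4 + 2*l (I(l) = -4 + (l + l) = -4 + 2*l)
Q(U) = 5/2 (Q(U) = 2 + (¼)*2 = 2 + ½ = 5/2)
y(d, E) = -1/22 (y(d, E) = 1/((-4 + 2*(-6)) - 6) = 1/((-4 - 12) - 6) = 1/(-16 - 6) = 1/(-22) = -1/22)
q(K, g) = 34/21 (q(K, g) = (7 + 10)/(5/2 + 8) = 17/(21/2) = 17*(2/21) = 34/21)
q(18, 7)*y(48, -13) = (34/21)*(-1/22) = -17/231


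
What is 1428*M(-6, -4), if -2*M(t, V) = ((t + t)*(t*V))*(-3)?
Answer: -616896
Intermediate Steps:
M(t, V) = 3*V*t² (M(t, V) = -(t + t)*(t*V)*(-3)/2 = -(2*t)*(V*t)*(-3)/2 = -2*V*t²*(-3)/2 = -(-3)*V*t² = 3*V*t²)
1428*M(-6, -4) = 1428*(3*(-4)*(-6)²) = 1428*(3*(-4)*36) = 1428*(-432) = -616896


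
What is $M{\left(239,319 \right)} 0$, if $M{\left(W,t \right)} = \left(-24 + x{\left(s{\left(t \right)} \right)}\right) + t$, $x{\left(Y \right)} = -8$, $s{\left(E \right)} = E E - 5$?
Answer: $0$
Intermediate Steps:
$s{\left(E \right)} = -5 + E^{2}$ ($s{\left(E \right)} = E^{2} - 5 = -5 + E^{2}$)
$M{\left(W,t \right)} = -32 + t$ ($M{\left(W,t \right)} = \left(-24 - 8\right) + t = -32 + t$)
$M{\left(239,319 \right)} 0 = \left(-32 + 319\right) 0 = 287 \cdot 0 = 0$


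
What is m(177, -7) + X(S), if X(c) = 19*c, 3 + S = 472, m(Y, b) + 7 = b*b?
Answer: 8953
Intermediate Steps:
m(Y, b) = -7 + b² (m(Y, b) = -7 + b*b = -7 + b²)
S = 469 (S = -3 + 472 = 469)
m(177, -7) + X(S) = (-7 + (-7)²) + 19*469 = (-7 + 49) + 8911 = 42 + 8911 = 8953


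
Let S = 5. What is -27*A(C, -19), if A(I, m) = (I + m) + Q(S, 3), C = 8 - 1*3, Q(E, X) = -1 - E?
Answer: 540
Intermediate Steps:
C = 5 (C = 8 - 3 = 5)
A(I, m) = -6 + I + m (A(I, m) = (I + m) + (-1 - 1*5) = (I + m) + (-1 - 5) = (I + m) - 6 = -6 + I + m)
-27*A(C, -19) = -27*(-6 + 5 - 19) = -27*(-20) = 540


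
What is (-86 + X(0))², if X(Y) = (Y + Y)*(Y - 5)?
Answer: 7396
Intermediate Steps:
X(Y) = 2*Y*(-5 + Y) (X(Y) = (2*Y)*(-5 + Y) = 2*Y*(-5 + Y))
(-86 + X(0))² = (-86 + 2*0*(-5 + 0))² = (-86 + 2*0*(-5))² = (-86 + 0)² = (-86)² = 7396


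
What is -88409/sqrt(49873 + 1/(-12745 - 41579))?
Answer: -530454*sqrt(4088334984159)/2709300851 ≈ -395.88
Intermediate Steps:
-88409/sqrt(49873 + 1/(-12745 - 41579)) = -88409/sqrt(49873 + 1/(-54324)) = -88409/sqrt(49873 - 1/54324) = -88409*6*sqrt(4088334984159)/2709300851 = -530454*sqrt(4088334984159)/2709300851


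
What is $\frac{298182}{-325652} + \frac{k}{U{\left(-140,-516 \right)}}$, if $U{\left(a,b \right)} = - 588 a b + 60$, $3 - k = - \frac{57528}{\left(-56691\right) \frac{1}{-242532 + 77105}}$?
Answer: $- \frac{20031706095213823}{21783106595528220} \approx -0.9196$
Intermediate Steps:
$k = \frac{1057428281}{6299}$ ($k = 3 - - \frac{57528}{\left(-56691\right) \frac{1}{-242532 + 77105}} = 3 - - \frac{57528}{\left(-56691\right) \frac{1}{-165427}} = 3 - - \frac{57528}{\left(-56691\right) \left(- \frac{1}{165427}\right)} = 3 - - \frac{57528}{\frac{56691}{165427}} = 3 - \left(-57528\right) \frac{165427}{56691} = 3 - - \frac{1057409384}{6299} = 3 + \frac{1057409384}{6299} = \frac{1057428281}{6299} \approx 1.6787 \cdot 10^{5}$)
$U{\left(a,b \right)} = 60 - 588 a b$ ($U{\left(a,b \right)} = - 588 a b + 60 = 60 - 588 a b$)
$\frac{298182}{-325652} + \frac{k}{U{\left(-140,-516 \right)}} = \frac{298182}{-325652} + \frac{1057428281}{6299 \left(60 - \left(-82320\right) \left(-516\right)\right)} = 298182 \left(- \frac{1}{325652}\right) + \frac{1057428281}{6299 \left(60 - 42477120\right)} = - \frac{149091}{162826} + \frac{1057428281}{6299 \left(-42477060\right)} = - \frac{149091}{162826} + \frac{1057428281}{6299} \left(- \frac{1}{42477060}\right) = - \frac{149091}{162826} - \frac{1057428281}{267563000940} = - \frac{20031706095213823}{21783106595528220}$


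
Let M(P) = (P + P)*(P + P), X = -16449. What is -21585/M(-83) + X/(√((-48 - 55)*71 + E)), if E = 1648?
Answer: -21585/27556 + 16449*I*√5665/5665 ≈ -0.78331 + 218.54*I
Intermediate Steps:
M(P) = 4*P² (M(P) = (2*P)*(2*P) = 4*P²)
-21585/M(-83) + X/(√((-48 - 55)*71 + E)) = -21585/(4*(-83)²) - 16449/√((-48 - 55)*71 + 1648) = -21585/(4*6889) - 16449/√(-103*71 + 1648) = -21585/27556 - 16449/√(-7313 + 1648) = -21585*1/27556 - 16449*(-I*√5665/5665) = -21585/27556 - 16449*(-I*√5665/5665) = -21585/27556 - (-16449)*I*√5665/5665 = -21585/27556 + 16449*I*√5665/5665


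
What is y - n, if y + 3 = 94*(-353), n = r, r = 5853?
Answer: -39038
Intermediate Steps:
n = 5853
y = -33185 (y = -3 + 94*(-353) = -3 - 33182 = -33185)
y - n = -33185 - 1*5853 = -33185 - 5853 = -39038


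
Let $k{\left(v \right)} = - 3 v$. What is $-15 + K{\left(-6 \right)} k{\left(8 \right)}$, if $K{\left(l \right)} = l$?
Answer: $129$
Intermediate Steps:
$-15 + K{\left(-6 \right)} k{\left(8 \right)} = -15 - 6 \left(\left(-3\right) 8\right) = -15 - -144 = -15 + 144 = 129$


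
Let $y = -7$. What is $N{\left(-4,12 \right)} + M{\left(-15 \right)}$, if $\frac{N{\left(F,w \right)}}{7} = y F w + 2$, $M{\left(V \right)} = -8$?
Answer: $2358$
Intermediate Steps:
$N{\left(F,w \right)} = 14 - 49 F w$ ($N{\left(F,w \right)} = 7 \left(- 7 F w + 2\right) = 7 \left(2 - 7 F w\right) = 14 - 49 F w$)
$N{\left(-4,12 \right)} + M{\left(-15 \right)} = \left(14 - \left(-196\right) 12\right) - 8 = \left(14 + 2352\right) - 8 = 2366 - 8 = 2358$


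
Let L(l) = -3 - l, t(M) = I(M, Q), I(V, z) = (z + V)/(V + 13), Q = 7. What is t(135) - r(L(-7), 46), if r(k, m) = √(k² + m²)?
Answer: 71/74 - 2*√533 ≈ -45.214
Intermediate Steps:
I(V, z) = (V + z)/(13 + V)
t(M) = (7 + M)/(13 + M) (t(M) = (M + 7)/(13 + M) = (7 + M)/(13 + M))
t(135) - r(L(-7), 46) = (7 + 135)/(13 + 135) - √((-3 - 1*(-7))² + 46²) = 142/148 - √((-3 + 7)² + 2116) = (1/148)*142 - √(4² + 2116) = 71/74 - √(16 + 2116) = 71/74 - √2132 = 71/74 - 2*√533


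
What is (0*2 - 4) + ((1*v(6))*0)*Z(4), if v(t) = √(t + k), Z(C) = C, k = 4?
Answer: -4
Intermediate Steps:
v(t) = √(4 + t) (v(t) = √(t + 4) = √(4 + t))
(0*2 - 4) + ((1*v(6))*0)*Z(4) = (0*2 - 4) + ((1*√(4 + 6))*0)*4 = (0 - 4) + ((1*√10)*0)*4 = -4 + (√10*0)*4 = -4 + 0*4 = -4 + 0 = -4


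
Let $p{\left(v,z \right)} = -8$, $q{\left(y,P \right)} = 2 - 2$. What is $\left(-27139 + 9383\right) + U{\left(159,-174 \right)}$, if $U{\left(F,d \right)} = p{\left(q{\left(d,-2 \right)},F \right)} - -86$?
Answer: $-17678$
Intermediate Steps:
$q{\left(y,P \right)} = 0$
$U{\left(F,d \right)} = 78$ ($U{\left(F,d \right)} = -8 - -86 = -8 + 86 = 78$)
$\left(-27139 + 9383\right) + U{\left(159,-174 \right)} = \left(-27139 + 9383\right) + 78 = -17756 + 78 = -17678$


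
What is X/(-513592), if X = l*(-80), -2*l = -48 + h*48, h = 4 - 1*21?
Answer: 4320/64199 ≈ 0.067291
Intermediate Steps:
h = -17 (h = 4 - 21 = -17)
l = 432 (l = -(-48 - 17*48)/2 = -(-48 - 816)/2 = -½*(-864) = 432)
X = -34560 (X = 432*(-80) = -34560)
X/(-513592) = -34560/(-513592) = -34560*(-1/513592) = 4320/64199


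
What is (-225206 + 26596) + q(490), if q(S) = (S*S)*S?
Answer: 117450390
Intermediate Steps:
q(S) = S³ (q(S) = S²*S = S³)
(-225206 + 26596) + q(490) = (-225206 + 26596) + 490³ = -198610 + 117649000 = 117450390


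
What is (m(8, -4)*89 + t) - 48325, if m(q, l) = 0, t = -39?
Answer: -48364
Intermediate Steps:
(m(8, -4)*89 + t) - 48325 = (0*89 - 39) - 48325 = (0 - 39) - 48325 = -39 - 48325 = -48364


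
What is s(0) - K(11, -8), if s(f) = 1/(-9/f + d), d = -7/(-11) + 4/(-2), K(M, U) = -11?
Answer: 11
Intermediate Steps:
d = -15/11 (d = -7*(-1/11) + 4*(-½) = 7/11 - 2 = -15/11 ≈ -1.3636)
s(f) = 1/(-15/11 - 9/f) (s(f) = 1/(-9/f - 15/11) = 1/(-15/11 - 9/f))
s(0) - K(11, -8) = -11*0/(99 + 15*0) - 1*(-11) = -11*0/(99 + 0) + 11 = -11*0/99 + 11 = -11*0*1/99 + 11 = 0 + 11 = 11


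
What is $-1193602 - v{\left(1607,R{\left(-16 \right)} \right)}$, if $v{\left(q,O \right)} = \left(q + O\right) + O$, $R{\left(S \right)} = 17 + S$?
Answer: $-1195211$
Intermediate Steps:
$v{\left(q,O \right)} = q + 2 O$ ($v{\left(q,O \right)} = \left(O + q\right) + O = q + 2 O$)
$-1193602 - v{\left(1607,R{\left(-16 \right)} \right)} = -1193602 - \left(1607 + 2 \left(17 - 16\right)\right) = -1193602 - \left(1607 + 2 \cdot 1\right) = -1193602 - \left(1607 + 2\right) = -1193602 - 1609 = -1195211$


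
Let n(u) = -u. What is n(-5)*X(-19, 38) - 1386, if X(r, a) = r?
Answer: -1481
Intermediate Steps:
n(-5)*X(-19, 38) - 1386 = -1*(-5)*(-19) - 1386 = 5*(-19) - 1386 = -95 - 1386 = -1481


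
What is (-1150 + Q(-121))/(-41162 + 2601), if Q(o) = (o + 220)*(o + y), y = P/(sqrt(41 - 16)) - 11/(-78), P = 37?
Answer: 1609717/5012930 ≈ 0.32111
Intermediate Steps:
y = 2941/390 (y = 37/(sqrt(41 - 16)) - 11/(-78) = 37/(sqrt(25)) - 11*(-1/78) = 37/5 + 11/78 = 2941/390 ≈ 7.5410)
Q(o) = (220 + o)*(2941/390 + o) (Q(o) = (o + 220)*(o + 2941/390) = (220 + o)*(2941/390 + o))
(-1150 + Q(-121))/(-41162 + 2601) = (-1150 + (64702/39 + (-121)**2 + (88741/390)*(-121)))/(-41162 + 2601) = (-1150 + (64702/39 + 14641 - 10737661/390))/(-38561) = (-1150 - 1460217/130)*(-1/38561) = -1609717/130*(-1/38561) = 1609717/5012930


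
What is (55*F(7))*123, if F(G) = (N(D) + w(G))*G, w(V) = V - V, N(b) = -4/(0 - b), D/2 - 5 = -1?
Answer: 47355/2 ≈ 23678.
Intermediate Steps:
D = 8 (D = 10 + 2*(-1) = 10 - 2 = 8)
N(b) = 4/b (N(b) = -4*(-1/b) = -(-4)/b = 4/b)
w(V) = 0
F(G) = G/2 (F(G) = (4/8 + 0)*G = (4*(⅛) + 0)*G = (½ + 0)*G = G/2)
(55*F(7))*123 = (55*((½)*7))*123 = (55*(7/2))*123 = (385/2)*123 = 47355/2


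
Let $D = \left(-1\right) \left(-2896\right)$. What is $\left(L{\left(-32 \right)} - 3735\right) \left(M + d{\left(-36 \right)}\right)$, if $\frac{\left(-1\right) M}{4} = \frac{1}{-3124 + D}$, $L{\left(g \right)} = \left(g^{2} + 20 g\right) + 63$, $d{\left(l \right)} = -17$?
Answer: $\frac{1060928}{19} \approx 55838.0$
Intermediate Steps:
$D = 2896$
$L{\left(g \right)} = 63 + g^{2} + 20 g$
$M = \frac{1}{57}$ ($M = - \frac{4}{-3124 + 2896} = - \frac{4}{-228} = \left(-4\right) \left(- \frac{1}{228}\right) = \frac{1}{57} \approx 0.017544$)
$\left(L{\left(-32 \right)} - 3735\right) \left(M + d{\left(-36 \right)}\right) = \left(\left(63 + \left(-32\right)^{2} + 20 \left(-32\right)\right) - 3735\right) \left(\frac{1}{57} - 17\right) = \left(\left(63 + 1024 - 640\right) - 3735\right) \left(- \frac{968}{57}\right) = \left(447 - 3735\right) \left(- \frac{968}{57}\right) = \left(-3288\right) \left(- \frac{968}{57}\right) = \frac{1060928}{19}$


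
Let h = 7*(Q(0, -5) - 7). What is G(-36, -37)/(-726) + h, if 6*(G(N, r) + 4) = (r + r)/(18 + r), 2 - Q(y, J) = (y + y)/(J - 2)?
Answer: -1448179/41382 ≈ -34.995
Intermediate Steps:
Q(y, J) = 2 - 2*y/(-2 + J) (Q(y, J) = 2 - (y + y)/(J - 2) = 2 - 2*y/(-2 + J))
h = -35 (h = 7*(2*(-2 - 5 - 1*0)/(-2 - 5) - 7) = 7*(2*(-2 - 5 + 0)/(-7) - 7) = 7*(2*(-1/7)*(-7) - 7) = 7*(2 - 7) = 7*(-5) = -35)
G(N, r) = -4 + r/(3*(18 + r)) (G(N, r) = -4 + ((r + r)/(18 + r))/6 = -4 + ((2*r)/(18 + r))/6 = -4 + (2*r/(18 + r))/6 = -4 + r/(3*(18 + r)))
G(-36, -37)/(-726) + h = ((-216 - 11*(-37))/(3*(18 - 37)))/(-726) - 35 = ((1/3)*(-216 + 407)/(-19))*(-1/726) - 35 = ((1/3)*(-1/19)*191)*(-1/726) - 35 = -191/57*(-1/726) - 35 = 191/41382 - 35 = -1448179/41382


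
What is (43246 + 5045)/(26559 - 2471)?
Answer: 48291/24088 ≈ 2.0048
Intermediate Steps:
(43246 + 5045)/(26559 - 2471) = 48291/24088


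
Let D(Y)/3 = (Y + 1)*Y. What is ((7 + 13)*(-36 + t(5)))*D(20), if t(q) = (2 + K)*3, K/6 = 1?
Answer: -302400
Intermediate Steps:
K = 6 (K = 6*1 = 6)
t(q) = 24 (t(q) = (2 + 6)*3 = 8*3 = 24)
D(Y) = 3*Y*(1 + Y) (D(Y) = 3*((Y + 1)*Y) = 3*((1 + Y)*Y) = 3*(Y*(1 + Y)) = 3*Y*(1 + Y))
((7 + 13)*(-36 + t(5)))*D(20) = ((7 + 13)*(-36 + 24))*(3*20*(1 + 20)) = (20*(-12))*(3*20*21) = -240*1260 = -302400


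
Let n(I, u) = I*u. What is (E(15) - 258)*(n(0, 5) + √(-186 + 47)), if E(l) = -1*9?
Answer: -267*I*√139 ≈ -3147.9*I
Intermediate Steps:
E(l) = -9
(E(15) - 258)*(n(0, 5) + √(-186 + 47)) = (-9 - 258)*(0*5 + √(-186 + 47)) = -267*(0 + √(-139)) = -267*(0 + I*√139) = -267*I*√139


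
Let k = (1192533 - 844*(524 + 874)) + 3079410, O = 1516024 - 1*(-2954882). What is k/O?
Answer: 1030677/1490302 ≈ 0.69159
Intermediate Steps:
O = 4470906 (O = 1516024 + 2954882 = 4470906)
k = 3092031 (k = (1192533 - 844*1398) + 3079410 = (1192533 - 1179912) + 3079410 = 12621 + 3079410 = 3092031)
k/O = 3092031/4470906 = 3092031*(1/4470906) = 1030677/1490302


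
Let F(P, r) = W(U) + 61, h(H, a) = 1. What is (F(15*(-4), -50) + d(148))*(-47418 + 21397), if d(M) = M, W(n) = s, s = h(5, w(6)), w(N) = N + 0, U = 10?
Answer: -5464410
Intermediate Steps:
w(N) = N
s = 1
W(n) = 1
F(P, r) = 62 (F(P, r) = 1 + 61 = 62)
(F(15*(-4), -50) + d(148))*(-47418 + 21397) = (62 + 148)*(-47418 + 21397) = 210*(-26021) = -5464410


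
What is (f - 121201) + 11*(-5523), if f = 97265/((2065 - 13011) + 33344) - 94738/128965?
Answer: -525574273229779/2888558070 ≈ -1.8195e+5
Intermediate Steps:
f = 10421839001/2888558070 (f = 97265/(-10946 + 33344) - 94738*1/128965 = 97265/22398 - 94738/128965 = 10421839001/2888558070 ≈ 3.6080)
(f - 121201) + 11*(-5523) = (10421839001/2888558070 - 121201) + 11*(-5523) = -350085704803069/2888558070 - 60753 = -525574273229779/2888558070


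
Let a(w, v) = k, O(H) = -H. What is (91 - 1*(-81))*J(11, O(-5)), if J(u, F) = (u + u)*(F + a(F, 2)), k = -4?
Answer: 3784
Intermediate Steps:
a(w, v) = -4
J(u, F) = 2*u*(-4 + F) (J(u, F) = (u + u)*(F - 4) = (2*u)*(-4 + F) = 2*u*(-4 + F))
(91 - 1*(-81))*J(11, O(-5)) = (91 - 1*(-81))*(2*11*(-4 - 1*(-5))) = (91 + 81)*(2*11*(-4 + 5)) = 172*(2*11*1) = 172*22 = 3784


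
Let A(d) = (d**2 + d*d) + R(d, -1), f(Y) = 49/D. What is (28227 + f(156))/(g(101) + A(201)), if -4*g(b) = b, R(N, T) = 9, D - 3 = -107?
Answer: 2935559/8401718 ≈ 0.34940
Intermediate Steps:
D = -104 (D = 3 - 107 = -104)
f(Y) = -49/104 (f(Y) = 49/(-104) = 49*(-1/104) = -49/104)
A(d) = 9 + 2*d**2 (A(d) = (d**2 + d*d) + 9 = (d**2 + d**2) + 9 = 2*d**2 + 9 = 9 + 2*d**2)
g(b) = -b/4
(28227 + f(156))/(g(101) + A(201)) = (28227 - 49/104)/(-1/4*101 + (9 + 2*201**2)) = 2935559/(104*(-101/4 + (9 + 2*40401))) = 2935559/(104*(-101/4 + (9 + 80802))) = 2935559/(104*(-101/4 + 80811)) = 2935559/(104*(323143/4)) = (2935559/104)*(4/323143) = 2935559/8401718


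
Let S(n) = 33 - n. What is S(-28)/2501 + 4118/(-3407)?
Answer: -165431/139687 ≈ -1.1843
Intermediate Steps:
S(-28)/2501 + 4118/(-3407) = (33 - 1*(-28))/2501 + 4118/(-3407) = (33 + 28)*(1/2501) + 4118*(-1/3407) = 61*(1/2501) - 4118/3407 = 1/41 - 4118/3407 = -165431/139687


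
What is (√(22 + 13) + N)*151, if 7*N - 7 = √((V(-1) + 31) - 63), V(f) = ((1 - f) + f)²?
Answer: 151 + 151*√35 + 151*I*√31/7 ≈ 1044.3 + 120.1*I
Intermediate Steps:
V(f) = 1 (V(f) = 1² = 1)
N = 1 + I*√31/7 (N = 1 + √((1 + 31) - 63)/7 = 1 + √(32 - 63)/7 = 1 + √(-31)/7 = 1 + (I*√31)/7 = 1 + I*√31/7 ≈ 1.0 + 0.79539*I)
(√(22 + 13) + N)*151 = (√(22 + 13) + (1 + I*√31/7))*151 = (√35 + (1 + I*√31/7))*151 = (1 + √35 + I*√31/7)*151 = 151 + 151*√35 + 151*I*√31/7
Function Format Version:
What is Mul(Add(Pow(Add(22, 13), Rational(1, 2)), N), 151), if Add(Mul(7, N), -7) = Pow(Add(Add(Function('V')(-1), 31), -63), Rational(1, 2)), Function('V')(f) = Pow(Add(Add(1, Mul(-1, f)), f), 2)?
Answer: Add(151, Mul(151, Pow(35, Rational(1, 2))), Mul(Rational(151, 7), I, Pow(31, Rational(1, 2)))) ≈ Add(1044.3, Mul(120.10, I))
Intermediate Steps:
Function('V')(f) = 1 (Function('V')(f) = Pow(1, 2) = 1)
N = Add(1, Mul(Rational(1, 7), I, Pow(31, Rational(1, 2)))) (N = Add(1, Mul(Rational(1, 7), Pow(Add(Add(1, 31), -63), Rational(1, 2)))) = Add(1, Mul(Rational(1, 7), Pow(Add(32, -63), Rational(1, 2)))) = Add(1, Mul(Rational(1, 7), Pow(-31, Rational(1, 2)))) = Add(1, Mul(Rational(1, 7), Mul(I, Pow(31, Rational(1, 2))))) = Add(1, Mul(Rational(1, 7), I, Pow(31, Rational(1, 2)))) ≈ Add(1.0000, Mul(0.79539, I)))
Mul(Add(Pow(Add(22, 13), Rational(1, 2)), N), 151) = Mul(Add(Pow(Add(22, 13), Rational(1, 2)), Add(1, Mul(Rational(1, 7), I, Pow(31, Rational(1, 2))))), 151) = Mul(Add(Pow(35, Rational(1, 2)), Add(1, Mul(Rational(1, 7), I, Pow(31, Rational(1, 2))))), 151) = Mul(Add(1, Pow(35, Rational(1, 2)), Mul(Rational(1, 7), I, Pow(31, Rational(1, 2)))), 151) = Add(151, Mul(151, Pow(35, Rational(1, 2))), Mul(Rational(151, 7), I, Pow(31, Rational(1, 2))))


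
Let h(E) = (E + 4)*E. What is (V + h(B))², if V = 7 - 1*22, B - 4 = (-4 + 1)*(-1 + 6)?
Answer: 3844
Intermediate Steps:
B = -11 (B = 4 + (-4 + 1)*(-1 + 6) = 4 - 3*5 = 4 - 15 = -11)
h(E) = E*(4 + E) (h(E) = (4 + E)*E = E*(4 + E))
V = -15 (V = 7 - 22 = -15)
(V + h(B))² = (-15 - 11*(4 - 11))² = (-15 - 11*(-7))² = (-15 + 77)² = 62² = 3844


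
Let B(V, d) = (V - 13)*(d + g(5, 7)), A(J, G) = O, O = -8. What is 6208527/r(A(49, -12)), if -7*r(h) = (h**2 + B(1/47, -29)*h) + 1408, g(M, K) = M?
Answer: 291800769/6848 ≈ 42611.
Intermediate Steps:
A(J, G) = -8
B(V, d) = (-13 + V)*(5 + d) (B(V, d) = (V - 13)*(d + 5) = (-13 + V)*(5 + d))
r(h) = -1408/7 - 14640*h/329 - h**2/7 (r(h) = -((h**2 + (-65 - 13*(-29) + 5/47 - 29/47)*h) + 1408)/7 = -((h**2 + (-65 + 377 + 5*(1/47) + (1/47)*(-29))*h) + 1408)/7 = -((h**2 + (-65 + 377 + 5/47 - 29/47)*h) + 1408)/7 = -((h**2 + 14640*h/47) + 1408)/7 = -(1408 + h**2 + 14640*h/47)/7 = -1408/7 - 14640*h/329 - h**2/7)
6208527/r(A(49, -12)) = 6208527/(-1408/7 - 14640/329*(-8) - 1/7*(-8)**2) = 6208527/(-1408/7 + 117120/329 - 1/7*64) = 6208527/(-1408/7 + 117120/329 - 64/7) = 6208527/(6848/47) = 6208527*(47/6848) = 291800769/6848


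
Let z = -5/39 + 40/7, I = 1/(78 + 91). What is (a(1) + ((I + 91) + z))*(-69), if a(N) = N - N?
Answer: -7884515/1183 ≈ -6664.8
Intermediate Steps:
a(N) = 0
I = 1/169 ≈ 0.0059172
z = 1525/273 (z = -5*1/39 + 40*(1/7) = -5/39 + 40/7 = 1525/273 ≈ 5.5861)
(a(1) + ((I + 91) + z))*(-69) = (0 + ((1/169 + 91) + 1525/273))*(-69) = (0 + (15380/169 + 1525/273))*(-69) = (0 + 342805/3549)*(-69) = (342805/3549)*(-69) = -7884515/1183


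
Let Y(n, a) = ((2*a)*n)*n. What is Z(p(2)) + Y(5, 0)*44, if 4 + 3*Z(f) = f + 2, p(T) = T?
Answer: 0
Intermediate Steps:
Z(f) = -2/3 + f/3 (Z(f) = -4/3 + (f + 2)/3 = -4/3 + (2 + f)/3 = -4/3 + (2/3 + f/3) = -2/3 + f/3)
Y(n, a) = 2*a*n**2 (Y(n, a) = (2*a*n)*n = 2*a*n**2)
Z(p(2)) + Y(5, 0)*44 = (-2/3 + (1/3)*2) + (2*0*5**2)*44 = (-2/3 + 2/3) + (2*0*25)*44 = 0 + 0*44 = 0 + 0 = 0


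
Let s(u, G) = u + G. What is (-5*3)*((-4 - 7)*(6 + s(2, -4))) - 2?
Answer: 658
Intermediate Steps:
s(u, G) = G + u
(-5*3)*((-4 - 7)*(6 + s(2, -4))) - 2 = (-5*3)*((-4 - 7)*(6 + (-4 + 2))) - 2 = -(-165)*(6 - 2) - 2 = -(-165)*4 - 2 = -15*(-44) - 2 = 660 - 2 = 658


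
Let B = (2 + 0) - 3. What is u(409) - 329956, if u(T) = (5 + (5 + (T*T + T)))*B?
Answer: -497656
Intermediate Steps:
B = -1 (B = 2 - 3 = -1)
u(T) = -10 - T - T**2 (u(T) = (5 + (5 + (T*T + T)))*(-1) = (5 + (5 + (T**2 + T)))*(-1) = (5 + (5 + (T + T**2)))*(-1) = (5 + (5 + T + T**2))*(-1) = (10 + T + T**2)*(-1) = -10 - T - T**2)
u(409) - 329956 = (-10 - 1*409 - 1*409**2) - 329956 = (-10 - 409 - 1*167281) - 329956 = (-10 - 409 - 167281) - 329956 = -167700 - 329956 = -497656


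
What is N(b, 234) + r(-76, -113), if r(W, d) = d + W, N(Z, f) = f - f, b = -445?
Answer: -189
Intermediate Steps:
N(Z, f) = 0
r(W, d) = W + d
N(b, 234) + r(-76, -113) = 0 + (-76 - 113) = 0 - 189 = -189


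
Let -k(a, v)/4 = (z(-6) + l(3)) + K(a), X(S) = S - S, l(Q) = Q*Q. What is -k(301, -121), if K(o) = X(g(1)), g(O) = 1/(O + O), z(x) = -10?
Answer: -4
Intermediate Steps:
l(Q) = Q**2
g(O) = 1/(2*O)
X(S) = 0
K(o) = 0
k(a, v) = 4 (k(a, v) = -4*((-10 + 3**2) + 0) = -4*((-10 + 9) + 0) = -4*(-1 + 0) = -4*(-1) = 4)
-k(301, -121) = -1*4 = -4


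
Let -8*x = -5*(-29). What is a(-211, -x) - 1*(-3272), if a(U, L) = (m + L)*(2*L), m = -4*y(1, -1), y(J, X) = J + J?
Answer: 116449/32 ≈ 3639.0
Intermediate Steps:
y(J, X) = 2*J
m = -8 ≈ -8.0000
x = -145/8 (x = -(-5)*(-29)/8 = -⅛*145 = -145/8 ≈ -18.125)
a(U, L) = 2*L*(-8 + L) (a(U, L) = (-8 + L)*(2*L) = 2*L*(-8 + L))
a(-211, -x) - 1*(-3272) = 2*(-1*(-145/8))*(-8 - 1*(-145/8)) - 1*(-3272) = 2*(145/8)*(-8 + 145/8) + 3272 = 2*(145/8)*(81/8) + 3272 = 11745/32 + 3272 = 116449/32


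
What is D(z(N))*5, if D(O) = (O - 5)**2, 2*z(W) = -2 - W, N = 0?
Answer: 180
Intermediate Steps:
z(W) = -1 - W/2 (z(W) = (-2 - W)/2 = -1 - W/2)
D(O) = (-5 + O)**2
D(z(N))*5 = (-5 + (-1 - 1/2*0))**2*5 = (-5 + (-1 + 0))**2*5 = (-5 - 1)**2*5 = (-6)**2*5 = 36*5 = 180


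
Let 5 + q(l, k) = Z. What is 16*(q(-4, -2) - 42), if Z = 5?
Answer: -672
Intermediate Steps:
q(l, k) = 0 (q(l, k) = -5 + 5 = 0)
16*(q(-4, -2) - 42) = 16*(0 - 42) = 16*(-42) = -672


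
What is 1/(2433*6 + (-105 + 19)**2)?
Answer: 1/21994 ≈ 4.5467e-5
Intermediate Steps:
1/(2433*6 + (-105 + 19)**2) = 1/(14598 + (-86)**2) = 1/(14598 + 7396) = 1/21994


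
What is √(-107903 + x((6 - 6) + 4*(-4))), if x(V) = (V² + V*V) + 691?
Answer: 10*I*√1067 ≈ 326.65*I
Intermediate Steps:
x(V) = 691 + 2*V² (x(V) = (V² + V²) + 691 = 2*V² + 691 = 691 + 2*V²)
√(-107903 + x((6 - 6) + 4*(-4))) = √(-107903 + (691 + 2*((6 - 6) + 4*(-4))²)) = √(-107903 + (691 + 2*(0 - 16)²)) = √(-107903 + (691 + 2*(-16)²)) = √(-107903 + (691 + 2*256)) = √(-107903 + (691 + 512)) = √(-107903 + 1203) = √(-106700) = 10*I*√1067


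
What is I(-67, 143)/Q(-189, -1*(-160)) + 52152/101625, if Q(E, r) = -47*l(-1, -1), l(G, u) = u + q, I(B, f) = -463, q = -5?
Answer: -10781837/9552750 ≈ -1.1287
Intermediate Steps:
l(G, u) = -5 + u (l(G, u) = u - 5 = -5 + u)
Q(E, r) = 282 (Q(E, r) = -47*(-5 - 1) = -47*(-6) = 282)
I(-67, 143)/Q(-189, -1*(-160)) + 52152/101625 = -463/282 + 52152/101625 = -463*1/282 + 52152*(1/101625) = -463/282 + 17384/33875 = -10781837/9552750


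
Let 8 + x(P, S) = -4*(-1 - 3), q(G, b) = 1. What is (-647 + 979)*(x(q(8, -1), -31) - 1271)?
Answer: -419316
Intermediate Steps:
x(P, S) = 8 (x(P, S) = -8 - 4*(-1 - 3) = -8 - 4*(-4) = -8 + 16 = 8)
(-647 + 979)*(x(q(8, -1), -31) - 1271) = (-647 + 979)*(8 - 1271) = 332*(-1263) = -419316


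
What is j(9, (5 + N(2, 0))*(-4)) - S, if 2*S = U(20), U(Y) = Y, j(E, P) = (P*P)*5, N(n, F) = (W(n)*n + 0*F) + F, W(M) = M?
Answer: 6470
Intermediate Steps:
N(n, F) = F + n² (N(n, F) = (n*n + 0*F) + F = (n² + 0) + F = n² + F = F + n²)
j(E, P) = 5*P² (j(E, P) = P²*5 = 5*P²)
S = 10 (S = (½)*20 = 10)
j(9, (5 + N(2, 0))*(-4)) - S = 5*((5 + (0 + 2²))*(-4))² - 1*10 = 5*((5 + (0 + 4))*(-4))² - 10 = 5*((5 + 4)*(-4))² - 10 = 5*(9*(-4))² - 10 = 5*(-36)² - 10 = 5*1296 - 10 = 6480 - 10 = 6470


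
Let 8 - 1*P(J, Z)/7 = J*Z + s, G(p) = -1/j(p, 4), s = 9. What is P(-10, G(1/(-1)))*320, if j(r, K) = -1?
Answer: 20160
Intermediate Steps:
G(p) = 1 (G(p) = -1/(-1) = -1*(-1) = 1)
P(J, Z) = -7 - 7*J*Z (P(J, Z) = 56 - 7*(J*Z + 9) = 56 - 7*(9 + J*Z) = 56 + (-63 - 7*J*Z) = -7 - 7*J*Z)
P(-10, G(1/(-1)))*320 = (-7 - 7*(-10)*1)*320 = (-7 + 70)*320 = 63*320 = 20160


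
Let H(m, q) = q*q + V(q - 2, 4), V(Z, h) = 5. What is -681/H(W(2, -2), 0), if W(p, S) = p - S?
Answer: -681/5 ≈ -136.20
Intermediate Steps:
H(m, q) = 5 + q**2 (H(m, q) = q*q + 5 = q**2 + 5 = 5 + q**2)
-681/H(W(2, -2), 0) = -681/(5 + 0**2) = -681/(5 + 0) = -681/5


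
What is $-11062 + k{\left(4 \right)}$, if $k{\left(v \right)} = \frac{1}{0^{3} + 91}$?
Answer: $- \frac{1006641}{91} \approx -11062.0$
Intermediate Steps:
$k{\left(v \right)} = \frac{1}{91}$ ($k{\left(v \right)} = \frac{1}{0 + 91} = \frac{1}{91}$)
$-11062 + k{\left(4 \right)} = -11062 + \frac{1}{91} = - \frac{1006641}{91}$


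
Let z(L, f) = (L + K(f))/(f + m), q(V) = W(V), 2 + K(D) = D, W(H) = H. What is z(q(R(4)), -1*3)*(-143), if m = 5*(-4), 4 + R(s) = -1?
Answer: -1430/23 ≈ -62.174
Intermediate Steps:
R(s) = -5 (R(s) = -4 - 1 = -5)
K(D) = -2 + D
q(V) = V
m = -20
z(L, f) = (-2 + L + f)/(-20 + f) (z(L, f) = (L + (-2 + f))/(f - 20) = (-2 + L + f)/(-20 + f))
z(q(R(4)), -1*3)*(-143) = ((-2 - 5 - 1*3)/(-20 - 1*3))*(-143) = ((-2 - 5 - 3)/(-20 - 3))*(-143) = (-10/(-23))*(-143) = -1/23*(-10)*(-143) = (10/23)*(-143) = -1430/23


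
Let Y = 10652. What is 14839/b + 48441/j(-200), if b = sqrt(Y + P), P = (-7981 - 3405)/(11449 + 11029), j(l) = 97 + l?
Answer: -48441/103 + 14839*sqrt(1345444685265)/119712135 ≈ -326.52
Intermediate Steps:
P = -5693/11239 (P = -11386/22478 = -11386*1/22478 = -5693/11239 ≈ -0.50654)
b = sqrt(1345444685265)/11239 (b = sqrt(10652 - 5693/11239) = sqrt(119712135/11239) = sqrt(1345444685265)/11239 ≈ 103.21)
14839/b + 48441/j(-200) = 14839/((sqrt(1345444685265)/11239)) + 48441/(97 - 200) = 14839*(sqrt(1345444685265)/119712135) + 48441/(-103) = 14839*sqrt(1345444685265)/119712135 + 48441*(-1/103) = 14839*sqrt(1345444685265)/119712135 - 48441/103 = -48441/103 + 14839*sqrt(1345444685265)/119712135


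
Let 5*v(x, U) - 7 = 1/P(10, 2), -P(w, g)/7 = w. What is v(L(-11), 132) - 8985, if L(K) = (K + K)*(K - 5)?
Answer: -3144261/350 ≈ -8983.6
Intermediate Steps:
L(K) = 2*K*(-5 + K) (L(K) = (2*K)*(-5 + K) = 2*K*(-5 + K))
P(w, g) = -7*w
v(x, U) = 489/350 (v(x, U) = 7/5 + 1/(5*((-7*10))) = 7/5 + (⅕)/(-70) = 7/5 + (⅕)*(-1/70) = 7/5 - 1/350 = 489/350)
v(L(-11), 132) - 8985 = 489/350 - 8985 = -3144261/350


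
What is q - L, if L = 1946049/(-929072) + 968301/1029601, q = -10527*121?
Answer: -1218450602737634847/956573460272 ≈ -1.2738e+6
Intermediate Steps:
q = -1273767
L = -1104032649777/956573460272 (L = 1946049*(-1/929072) + 968301*(1/1029601) = -1946049/929072 + 968301/1029601 = -1104032649777/956573460272 ≈ -1.1542)
q - L = -1273767 - 1*(-1104032649777/956573460272) = -1273767 + 1104032649777/956573460272 = -1218450602737634847/956573460272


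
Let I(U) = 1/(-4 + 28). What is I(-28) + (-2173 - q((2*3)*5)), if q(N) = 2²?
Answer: -52247/24 ≈ -2177.0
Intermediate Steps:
q(N) = 4
I(U) = 1/24
I(-28) + (-2173 - q((2*3)*5)) = 1/24 + (-2173 - 1*4) = 1/24 + (-2173 - 4) = 1/24 - 2177 = -52247/24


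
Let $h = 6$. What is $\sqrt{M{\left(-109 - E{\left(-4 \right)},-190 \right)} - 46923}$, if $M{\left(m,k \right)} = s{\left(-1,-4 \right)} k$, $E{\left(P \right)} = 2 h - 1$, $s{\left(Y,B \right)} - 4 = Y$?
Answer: $3 i \sqrt{5277} \approx 217.93 i$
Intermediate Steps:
$s{\left(Y,B \right)} = 4 + Y$
$E{\left(P \right)} = 11$ ($E{\left(P \right)} = 2 \cdot 6 - 1 = 12 - 1 = 11$)
$M{\left(m,k \right)} = 3 k$ ($M{\left(m,k \right)} = \left(4 - 1\right) k = 3 k$)
$\sqrt{M{\left(-109 - E{\left(-4 \right)},-190 \right)} - 46923} = \sqrt{3 \left(-190\right) - 46923} = \sqrt{-570 - 46923} = \sqrt{-47493} = 3 i \sqrt{5277}$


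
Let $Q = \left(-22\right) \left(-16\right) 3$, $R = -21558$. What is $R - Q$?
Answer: $-22614$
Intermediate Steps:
$Q = 1056$ ($Q = 352 \cdot 3 = 1056$)
$R - Q = -21558 - 1056 = -22614$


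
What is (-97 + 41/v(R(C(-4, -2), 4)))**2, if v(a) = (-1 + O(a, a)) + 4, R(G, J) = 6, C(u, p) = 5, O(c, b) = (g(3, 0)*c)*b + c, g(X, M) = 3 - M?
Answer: 127870864/13689 ≈ 9341.1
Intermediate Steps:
O(c, b) = c + 3*b*c (O(c, b) = ((3 - 1*0)*c)*b + c = ((3 + 0)*c)*b + c = (3*c)*b + c = 3*b*c + c = c + 3*b*c)
v(a) = 3 + a*(1 + 3*a) (v(a) = (-1 + a*(1 + 3*a)) + 4 = 3 + a*(1 + 3*a))
(-97 + 41/v(R(C(-4, -2), 4)))**2 = (-97 + 41/(3 + 6*(1 + 3*6)))**2 = (-97 + 41/(3 + 6*(1 + 18)))**2 = (-97 + 41/(3 + 6*19))**2 = (-97 + 41/(3 + 114))**2 = (-97 + 41/117)**2 = (-11308/117)**2 = 127870864/13689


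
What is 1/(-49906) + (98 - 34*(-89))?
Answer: 155906343/49906 ≈ 3124.0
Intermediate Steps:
1/(-49906) + (98 - 34*(-89)) = -1/49906 + (98 + 3026) = -1/49906 + 3124 = 155906343/49906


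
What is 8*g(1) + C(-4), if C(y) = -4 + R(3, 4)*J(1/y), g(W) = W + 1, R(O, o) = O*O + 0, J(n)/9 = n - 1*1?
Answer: -357/4 ≈ -89.250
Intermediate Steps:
J(n) = -9 + 9*n (J(n) = 9*(n - 1*1) = 9*(n - 1) = 9*(-1 + n) = -9 + 9*n)
R(O, o) = O**2 (R(O, o) = O**2 + 0 = O**2)
g(W) = 1 + W
C(y) = -85 + 81/y (C(y) = -4 + 3**2*(-9 + 9/y) = -4 + 9*(-9 + 9/y) = -4 + (-81 + 81/y) = -85 + 81/y)
8*g(1) + C(-4) = 8*(1 + 1) + (-85 + 81/(-4)) = 8*2 + (-85 + 81*(-1/4)) = 16 + (-85 - 81/4) = 16 - 421/4 = -357/4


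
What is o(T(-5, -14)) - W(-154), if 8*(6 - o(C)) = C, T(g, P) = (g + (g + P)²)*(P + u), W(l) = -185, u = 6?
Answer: 547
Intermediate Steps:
T(g, P) = (6 + P)*(g + (P + g)²) (T(g, P) = (g + (g + P)²)*(P + 6) = (g + (P + g)²)*(6 + P) = (6 + P)*(g + (P + g)²))
o(C) = 6 - C/8
o(T(-5, -14)) - W(-154) = (6 - (6*(-5) + 6*(-14 - 5)² - 14*(-5) - 14*(-14 - 5)²)/8) - 1*(-185) = (6 - (-30 + 6*(-19)² + 70 - 14*(-19)²)/8) + 185 = (6 - (-30 + 6*361 + 70 - 14*361)/8) + 185 = (6 - (-30 + 2166 + 70 - 5054)/8) + 185 = (6 - ⅛*(-2848)) + 185 = (6 + 356) + 185 = 362 + 185 = 547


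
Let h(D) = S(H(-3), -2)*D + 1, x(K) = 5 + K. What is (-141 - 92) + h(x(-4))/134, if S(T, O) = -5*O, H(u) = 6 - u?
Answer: -31211/134 ≈ -232.92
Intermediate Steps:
h(D) = 1 + 10*D (h(D) = (-5*(-2))*D + 1 = 10*D + 1 = 1 + 10*D)
(-141 - 92) + h(x(-4))/134 = (-141 - 92) + (1 + 10*(5 - 4))/134 = -233 + (1 + 10*1)*(1/134) = -233 + (1 + 10)*(1/134) = -233 + 11*(1/134) = -233 + 11/134 = -31211/134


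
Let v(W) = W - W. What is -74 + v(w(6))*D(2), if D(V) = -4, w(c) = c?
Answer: -74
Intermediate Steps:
v(W) = 0
-74 + v(w(6))*D(2) = -74 + 0*(-4) = -74 + 0 = -74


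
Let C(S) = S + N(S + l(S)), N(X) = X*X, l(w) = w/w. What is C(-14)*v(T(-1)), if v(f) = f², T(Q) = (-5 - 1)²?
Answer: 200880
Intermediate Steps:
l(w) = 1
T(Q) = 36 (T(Q) = (-6)² = 36)
N(X) = X²
C(S) = S + (1 + S)² (C(S) = S + (S + 1)² = S + (1 + S)²)
C(-14)*v(T(-1)) = (-14 + (1 - 14)²)*36² = (-14 + (-13)²)*1296 = (-14 + 169)*1296 = 155*1296 = 200880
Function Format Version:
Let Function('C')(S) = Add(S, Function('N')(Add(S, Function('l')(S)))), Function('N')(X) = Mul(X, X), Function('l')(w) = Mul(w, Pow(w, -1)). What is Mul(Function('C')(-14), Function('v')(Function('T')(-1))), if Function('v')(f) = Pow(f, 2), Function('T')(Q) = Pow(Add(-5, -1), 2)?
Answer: 200880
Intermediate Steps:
Function('l')(w) = 1
Function('T')(Q) = 36 (Function('T')(Q) = Pow(-6, 2) = 36)
Function('N')(X) = Pow(X, 2)
Function('C')(S) = Add(S, Pow(Add(1, S), 2)) (Function('C')(S) = Add(S, Pow(Add(S, 1), 2)) = Add(S, Pow(Add(1, S), 2)))
Mul(Function('C')(-14), Function('v')(Function('T')(-1))) = Mul(Add(-14, Pow(Add(1, -14), 2)), Pow(36, 2)) = Mul(Add(-14, Pow(-13, 2)), 1296) = Mul(Add(-14, 169), 1296) = Mul(155, 1296) = 200880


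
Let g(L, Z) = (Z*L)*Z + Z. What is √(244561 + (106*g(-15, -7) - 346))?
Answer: √165563 ≈ 406.89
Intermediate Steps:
g(L, Z) = Z + L*Z² (g(L, Z) = (L*Z)*Z + Z = L*Z² + Z = Z + L*Z²)
√(244561 + (106*g(-15, -7) - 346)) = √(244561 + (106*(-7*(1 - 15*(-7))) - 346)) = √(244561 + (106*(-7*(1 + 105)) - 346)) = √(244561 + (106*(-7*106) - 346)) = √(244561 + (106*(-742) - 346)) = √(244561 + (-78652 - 346)) = √(244561 - 78998) = √165563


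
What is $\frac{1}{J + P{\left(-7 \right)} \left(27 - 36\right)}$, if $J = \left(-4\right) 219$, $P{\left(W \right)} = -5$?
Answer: $- \frac{1}{831} \approx -0.0012034$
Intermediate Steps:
$J = -876$
$\frac{1}{J + P{\left(-7 \right)} \left(27 - 36\right)} = \frac{1}{-876 - 5 \left(27 - 36\right)} = \frac{1}{-876 - -45} = \frac{1}{-876 + 45} = \frac{1}{-831} = - \frac{1}{831}$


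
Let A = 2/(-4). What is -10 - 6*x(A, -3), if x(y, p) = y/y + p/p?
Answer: -22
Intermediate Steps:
A = -½ (A = 2*(-¼) = -½ ≈ -0.50000)
x(y, p) = 2 (x(y, p) = 1 + 1 = 2)
-10 - 6*x(A, -3) = -10 - 6*2 = -10 - 12 = -22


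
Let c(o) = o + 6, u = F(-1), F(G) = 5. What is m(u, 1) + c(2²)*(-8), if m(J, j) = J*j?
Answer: -75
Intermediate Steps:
u = 5
c(o) = 6 + o
m(u, 1) + c(2²)*(-8) = 5*1 + (6 + 2²)*(-8) = 5 + (6 + 4)*(-8) = 5 + 10*(-8) = 5 - 80 = -75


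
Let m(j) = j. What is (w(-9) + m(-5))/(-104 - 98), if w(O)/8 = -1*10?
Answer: 85/202 ≈ 0.42079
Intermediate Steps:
w(O) = -80 (w(O) = 8*(-1*10) = 8*(-10) = -80)
(w(-9) + m(-5))/(-104 - 98) = (-80 - 5)/(-104 - 98) = -85/(-202) = -85*(-1/202) = 85/202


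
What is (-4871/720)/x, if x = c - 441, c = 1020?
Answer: -4871/416880 ≈ -0.011684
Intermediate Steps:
x = 579 (x = 1020 - 441 = 579)
(-4871/720)/x = -4871/720/579 = -4871*1/720*(1/579) = -4871/720*1/579 = -4871/416880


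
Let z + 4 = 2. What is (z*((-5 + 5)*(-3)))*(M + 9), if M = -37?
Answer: 0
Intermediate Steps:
z = -2 (z = -4 + 2 = -2)
(z*((-5 + 5)*(-3)))*(M + 9) = (-2*(-5 + 5)*(-3))*(-37 + 9) = -0*(-3)*(-28) = -2*0*(-28) = 0*(-28) = 0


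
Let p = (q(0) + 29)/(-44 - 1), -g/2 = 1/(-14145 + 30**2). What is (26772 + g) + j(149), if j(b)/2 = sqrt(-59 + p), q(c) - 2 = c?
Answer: 354595142/13245 + 2*I*sqrt(13430)/15 ≈ 26772.0 + 15.452*I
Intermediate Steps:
g = 2/13245 (g = -2/(-14145 + 30**2) = -2/(-14145 + 900) = -2/(-13245) = -2*(-1/13245) = 2/13245 ≈ 0.00015100)
q(c) = 2 + c
p = -31/45 (p = ((2 + 0) + 29)/(-44 - 1) = (2 + 29)/(-45) = 31*(-1/45) = -31/45 ≈ -0.68889)
j(b) = 2*I*sqrt(13430)/15 (j(b) = 2*sqrt(-59 - 31/45) = 2*sqrt(-2686/45) = 2*(I*sqrt(13430)/15) = 2*I*sqrt(13430)/15)
(26772 + g) + j(149) = (26772 + 2/13245) + 2*I*sqrt(13430)/15 = 354595142/13245 + 2*I*sqrt(13430)/15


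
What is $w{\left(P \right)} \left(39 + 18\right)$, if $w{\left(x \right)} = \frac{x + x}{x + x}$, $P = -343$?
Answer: $57$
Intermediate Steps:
$w{\left(x \right)} = 1$ ($w{\left(x \right)} = \frac{2 x}{2 x} = 2 x \frac{1}{2 x} = 1$)
$w{\left(P \right)} \left(39 + 18\right) = 1 \left(39 + 18\right) = 1 \cdot 57 = 57$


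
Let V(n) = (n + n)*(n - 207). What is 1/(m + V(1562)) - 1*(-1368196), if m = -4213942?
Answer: 26102443289/19078 ≈ 1.3682e+6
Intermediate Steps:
V(n) = 2*n*(-207 + n) (V(n) = (2*n)*(-207 + n) = 2*n*(-207 + n))
1/(m + V(1562)) - 1*(-1368196) = 1/(-4213942 + 2*1562*(-207 + 1562)) - 1*(-1368196) = 1/(-4213942 + 2*1562*1355) + 1368196 = 1/(-4213942 + 4233020) + 1368196 = 1/19078 + 1368196 = 26102443289/19078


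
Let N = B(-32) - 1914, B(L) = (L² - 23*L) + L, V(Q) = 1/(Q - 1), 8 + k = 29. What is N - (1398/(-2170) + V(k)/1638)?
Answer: -188239927/1015560 ≈ -185.36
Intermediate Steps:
k = 21 (k = -8 + 29 = 21)
V(Q) = 1/(-1 + Q)
B(L) = L² - 22*L
N = -186 (N = -32*(-22 - 32) - 1914 = -32*(-54) - 1914 = 1728 - 1914 = -186)
N - (1398/(-2170) + V(k)/1638) = -186 - (1398/(-2170) + 1/((-1 + 21)*1638)) = -186 - (1398*(-1/2170) + (1/1638)/20) = -186 - (-699/1085 + (1/20)*(1/1638)) = -186 - (-699/1085 + 1/32760) = -186 - 1*(-654233/1015560) = -186 + 654233/1015560 = -188239927/1015560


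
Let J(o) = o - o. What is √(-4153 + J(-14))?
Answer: I*√4153 ≈ 64.444*I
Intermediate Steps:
J(o) = 0
√(-4153 + J(-14)) = √(-4153 + 0) = √(-4153) = I*√4153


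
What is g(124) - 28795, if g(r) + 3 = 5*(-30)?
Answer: -28948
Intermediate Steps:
g(r) = -153 (g(r) = -3 + 5*(-30) = -3 - 150 = -153)
g(124) - 28795 = -153 - 28795 = -28948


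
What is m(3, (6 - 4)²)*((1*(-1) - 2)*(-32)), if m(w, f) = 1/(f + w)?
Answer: 96/7 ≈ 13.714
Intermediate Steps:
m(3, (6 - 4)²)*((1*(-1) - 2)*(-32)) = ((1*(-1) - 2)*(-32))/((6 - 4)² + 3) = ((-1 - 2)*(-32))/(2² + 3) = (-3*(-32))/(4 + 3) = 96/7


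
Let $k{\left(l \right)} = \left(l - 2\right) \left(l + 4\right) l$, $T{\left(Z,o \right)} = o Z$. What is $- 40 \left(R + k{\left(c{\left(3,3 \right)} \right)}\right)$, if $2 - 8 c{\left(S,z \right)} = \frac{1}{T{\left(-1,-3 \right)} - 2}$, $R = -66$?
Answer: $\frac{171435}{64} \approx 2678.7$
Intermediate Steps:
$T{\left(Z,o \right)} = Z o$
$c{\left(S,z \right)} = \frac{1}{8}$ ($c{\left(S,z \right)} = \frac{1}{4} - \frac{1}{8 \left(\left(-1\right) \left(-3\right) - 2\right)} = \frac{1}{4} - \frac{1}{8 \left(3 - 2\right)} = \frac{1}{4} - \frac{1}{8 \cdot 1} = \frac{1}{4} - \frac{1}{8} = \frac{1}{8}$)
$k{\left(l \right)} = l \left(-2 + l\right) \left(4 + l\right)$ ($k{\left(l \right)} = \left(-2 + l\right) \left(4 + l\right) l = l \left(-2 + l\right) \left(4 + l\right)$)
$- 40 \left(R + k{\left(c{\left(3,3 \right)} \right)}\right) = - 40 \left(-66 + \frac{-8 + \left(\frac{1}{8}\right)^{2} + 2 \cdot \frac{1}{8}}{8}\right) = - 40 \left(-66 + \frac{-8 + \frac{1}{64} + \frac{1}{4}}{8}\right) = - 40 \left(-66 + \frac{1}{8} \left(- \frac{495}{64}\right)\right) = - 40 \left(-66 - \frac{495}{512}\right) = \left(-40\right) \left(- \frac{34287}{512}\right) = \frac{171435}{64}$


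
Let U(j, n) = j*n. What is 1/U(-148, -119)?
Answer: 1/17612 ≈ 5.6779e-5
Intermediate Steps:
1/U(-148, -119) = 1/(-148*(-119)) = 1/17612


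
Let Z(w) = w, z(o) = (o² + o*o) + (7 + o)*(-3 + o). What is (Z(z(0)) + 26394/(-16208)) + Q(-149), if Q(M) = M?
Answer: -1390877/8104 ≈ -171.63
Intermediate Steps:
z(o) = 2*o² + (-3 + o)*(7 + o) (z(o) = (o² + o²) + (-3 + o)*(7 + o) = 2*o² + (-3 + o)*(7 + o))
(Z(z(0)) + 26394/(-16208)) + Q(-149) = ((-21 + 3*0² + 4*0) + 26394/(-16208)) - 149 = ((-21 + 3*0 + 0) + 26394*(-1/16208)) - 149 = ((-21 + 0 + 0) - 13197/8104) - 149 = (-21 - 13197/8104) - 149 = -183381/8104 - 149 = -1390877/8104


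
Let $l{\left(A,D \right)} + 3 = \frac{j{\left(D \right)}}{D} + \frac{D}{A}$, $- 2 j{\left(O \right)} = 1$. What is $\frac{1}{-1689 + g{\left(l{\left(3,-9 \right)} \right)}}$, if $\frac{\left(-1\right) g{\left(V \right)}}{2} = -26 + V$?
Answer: $- \frac{9}{14626} \approx -0.00061534$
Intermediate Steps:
$j{\left(O \right)} = - \frac{1}{2}$ ($j{\left(O \right)} = \left(- \frac{1}{2}\right) 1 = - \frac{1}{2}$)
$l{\left(A,D \right)} = -3 - \frac{1}{2 D} + \frac{D}{A}$ ($l{\left(A,D \right)} = -3 - \left(\frac{1}{2 D} - \frac{D}{A}\right) = -3 - \frac{1}{2 D} + \frac{D}{A}$)
$g{\left(V \right)} = 52 - 2 V$ ($g{\left(V \right)} = - 2 \left(-26 + V\right) = 52 - 2 V$)
$\frac{1}{-1689 + g{\left(l{\left(3,-9 \right)} \right)}} = \frac{1}{-1689 + \left(52 - 2 \left(-3 - \frac{1}{2 \left(-9\right)} - \frac{9}{3}\right)\right)} = \frac{1}{-1689 + \left(52 - 2 \left(-3 - - \frac{1}{18} - 3\right)\right)} = \frac{1}{-1689 + \left(52 - 2 \left(-3 + \frac{1}{18} - 3\right)\right)} = \frac{1}{-1689 + \left(52 - - \frac{107}{9}\right)} = \frac{1}{-1689 + \left(52 + \frac{107}{9}\right)} = \frac{1}{-1689 + \frac{575}{9}} = \frac{1}{- \frac{14626}{9}} = - \frac{9}{14626}$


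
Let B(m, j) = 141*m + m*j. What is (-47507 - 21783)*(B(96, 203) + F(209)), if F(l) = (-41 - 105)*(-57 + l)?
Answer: -750549280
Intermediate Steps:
F(l) = 8322 - 146*l (F(l) = -146*(-57 + l) = 8322 - 146*l)
B(m, j) = 141*m + j*m
(-47507 - 21783)*(B(96, 203) + F(209)) = (-47507 - 21783)*(96*(141 + 203) + (8322 - 146*209)) = -69290*(96*344 + (8322 - 30514)) = -69290*(33024 - 22192) = -69290*10832 = -750549280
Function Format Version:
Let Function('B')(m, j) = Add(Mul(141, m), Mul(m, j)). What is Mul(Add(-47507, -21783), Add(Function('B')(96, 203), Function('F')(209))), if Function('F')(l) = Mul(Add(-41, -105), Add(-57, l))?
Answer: -750549280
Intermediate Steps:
Function('F')(l) = Add(8322, Mul(-146, l)) (Function('F')(l) = Mul(-146, Add(-57, l)) = Add(8322, Mul(-146, l)))
Function('B')(m, j) = Add(Mul(141, m), Mul(j, m))
Mul(Add(-47507, -21783), Add(Function('B')(96, 203), Function('F')(209))) = Mul(Add(-47507, -21783), Add(Mul(96, Add(141, 203)), Add(8322, Mul(-146, 209)))) = Mul(-69290, Add(Mul(96, 344), Add(8322, -30514))) = Mul(-69290, Add(33024, -22192)) = Mul(-69290, 10832) = -750549280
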